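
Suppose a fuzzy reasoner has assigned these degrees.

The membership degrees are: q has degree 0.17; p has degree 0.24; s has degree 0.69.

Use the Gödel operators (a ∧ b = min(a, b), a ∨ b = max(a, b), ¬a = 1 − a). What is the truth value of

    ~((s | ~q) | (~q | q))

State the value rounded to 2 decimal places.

~q = 1 − 0.17 = 0.83
s | ~q = max(a, b) on (0.69, 0.83) = 0.83
~q = 1 − 0.17 = 0.83
~q | q = max(a, b) on (0.83, 0.17) = 0.83
(s | ~q) | (~q | q) = max(a, b) on (0.83, 0.83) = 0.83
~((s | ~q) | (~q | q)) = 1 − 0.83 = 0.17

0.17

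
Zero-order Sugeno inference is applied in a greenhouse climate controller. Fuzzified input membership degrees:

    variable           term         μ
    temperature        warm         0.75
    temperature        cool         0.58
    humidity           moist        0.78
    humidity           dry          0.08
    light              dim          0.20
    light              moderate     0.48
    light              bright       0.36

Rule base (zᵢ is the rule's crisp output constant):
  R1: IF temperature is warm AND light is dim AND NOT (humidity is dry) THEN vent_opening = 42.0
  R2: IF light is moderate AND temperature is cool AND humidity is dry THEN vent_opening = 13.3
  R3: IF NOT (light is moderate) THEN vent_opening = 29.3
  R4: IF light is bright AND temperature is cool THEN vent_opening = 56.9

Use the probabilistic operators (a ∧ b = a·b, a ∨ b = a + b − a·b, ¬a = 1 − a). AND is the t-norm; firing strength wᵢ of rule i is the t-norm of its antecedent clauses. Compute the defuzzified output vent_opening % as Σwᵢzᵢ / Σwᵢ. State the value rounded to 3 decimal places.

R1 (z=42.0): warm=0.75, dim=0.20, ¬dry=1−0.08=0.92; AND[a·b] → w = 0.1380
R2 (z=13.3): moderate=0.48, cool=0.58, dry=0.08; AND[a·b] → w = 0.0223
R3 (z=29.3): ¬moderate=1−0.48=0.52 → w = 0.5200
R4 (z=56.9): bright=0.36, cool=0.58; AND[a·b] → w = 0.2088
Weighted average = (0.1380·42.0 + 0.0223·13.3 + 0.5200·29.3 + 0.2088·56.9) / (0.1380 + 0.0223 + 0.5200 + 0.2088)
  = 33.2089 / 0.8891 = 37.352

37.352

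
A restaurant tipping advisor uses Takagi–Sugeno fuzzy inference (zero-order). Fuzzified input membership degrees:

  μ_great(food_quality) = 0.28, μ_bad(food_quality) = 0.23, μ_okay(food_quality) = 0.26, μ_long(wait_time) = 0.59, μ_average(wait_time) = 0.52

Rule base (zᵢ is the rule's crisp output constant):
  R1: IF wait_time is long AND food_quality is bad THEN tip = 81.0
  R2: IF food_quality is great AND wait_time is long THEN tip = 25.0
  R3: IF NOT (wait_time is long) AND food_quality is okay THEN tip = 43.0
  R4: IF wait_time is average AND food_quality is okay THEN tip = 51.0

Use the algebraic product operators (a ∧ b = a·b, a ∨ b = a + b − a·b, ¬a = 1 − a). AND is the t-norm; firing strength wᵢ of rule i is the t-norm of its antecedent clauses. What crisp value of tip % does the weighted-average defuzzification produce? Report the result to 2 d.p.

R1 (z=81.0): long=0.59, bad=0.23; AND[a·b] → w = 0.1357
R2 (z=25.0): great=0.28, long=0.59; AND[a·b] → w = 0.1652
R3 (z=43.0): ¬long=1−0.59=0.41, okay=0.26; AND[a·b] → w = 0.1066
R4 (z=51.0): average=0.52, okay=0.26; AND[a·b] → w = 0.1352
Weighted average = (0.1357·81.0 + 0.1652·25.0 + 0.1066·43.0 + 0.1352·51.0) / (0.1357 + 0.1652 + 0.1066 + 0.1352)
  = 26.6007 / 0.5427 = 49.02

49.02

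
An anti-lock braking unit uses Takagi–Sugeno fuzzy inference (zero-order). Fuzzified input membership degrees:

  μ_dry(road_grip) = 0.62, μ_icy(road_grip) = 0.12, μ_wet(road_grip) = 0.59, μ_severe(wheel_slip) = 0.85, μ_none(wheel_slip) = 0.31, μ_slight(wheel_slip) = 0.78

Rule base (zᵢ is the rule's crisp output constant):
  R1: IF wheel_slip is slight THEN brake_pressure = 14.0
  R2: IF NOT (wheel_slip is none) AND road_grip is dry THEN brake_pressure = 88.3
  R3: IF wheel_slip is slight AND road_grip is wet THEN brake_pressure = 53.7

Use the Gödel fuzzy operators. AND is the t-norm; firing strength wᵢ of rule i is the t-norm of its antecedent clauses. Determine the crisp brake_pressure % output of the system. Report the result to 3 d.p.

48.919

R1 (z=14.0): slight=0.78 → w = 0.78
R2 (z=88.3): ¬none=1−0.31=0.69, dry=0.62; AND[min(a, b)] → w = 0.62
R3 (z=53.7): slight=0.78, wet=0.59; AND[min(a, b)] → w = 0.59
Weighted average = (0.78·14.0 + 0.62·88.3 + 0.59·53.7) / (0.78 + 0.62 + 0.59)
  = 97.3490 / 1.9900 = 48.919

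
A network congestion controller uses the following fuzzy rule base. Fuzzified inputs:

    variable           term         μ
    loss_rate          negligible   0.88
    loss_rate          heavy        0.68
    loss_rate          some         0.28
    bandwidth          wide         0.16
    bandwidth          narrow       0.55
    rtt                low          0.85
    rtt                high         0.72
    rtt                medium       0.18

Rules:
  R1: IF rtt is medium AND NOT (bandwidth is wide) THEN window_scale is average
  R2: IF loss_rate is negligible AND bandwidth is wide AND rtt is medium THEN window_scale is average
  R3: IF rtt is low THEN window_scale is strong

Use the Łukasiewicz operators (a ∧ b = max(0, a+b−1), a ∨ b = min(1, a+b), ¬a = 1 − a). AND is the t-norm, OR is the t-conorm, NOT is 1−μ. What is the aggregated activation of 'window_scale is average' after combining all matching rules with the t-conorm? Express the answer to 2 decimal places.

0.02

R1: medium=0.18, ¬wide=1−0.16=0.84; AND[max(0, a+b−1)] → w = 0.02
R2: negligible=0.88, wide=0.16, medium=0.18; AND[max(0, a+b−1)] → w = 0.00
R3: low=0.85 → w = 0.85
Rules with consequent 'average': {R1, R2} → strengths 0.02, 0.00
Aggregate via t-conorm [min(1, a+b)]: 0.02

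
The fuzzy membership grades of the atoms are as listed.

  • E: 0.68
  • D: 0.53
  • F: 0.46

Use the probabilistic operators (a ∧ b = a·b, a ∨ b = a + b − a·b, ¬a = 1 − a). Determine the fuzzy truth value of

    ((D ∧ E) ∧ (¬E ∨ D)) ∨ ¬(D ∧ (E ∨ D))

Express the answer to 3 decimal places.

0.660

D ∧ E = a·b on (0.5300, 0.6800) = 0.3604
¬E = 1 − 0.6800 = 0.3200
¬E ∨ D = a + b − a·b on (0.3200, 0.5300) = 0.6804
(D ∧ E) ∧ (¬E ∨ D) = a·b on (0.3604, 0.6804) = 0.2452
E ∨ D = a + b − a·b on (0.6800, 0.5300) = 0.8496
D ∧ (E ∨ D) = a·b on (0.5300, 0.8496) = 0.4503
¬(D ∧ (E ∨ D)) = 1 − 0.4503 = 0.5497
((D ∧ E) ∧ (¬E ∨ D)) ∨ ¬(D ∧ (E ∨ D)) = a + b − a·b on (0.2452, 0.5497) = 0.6601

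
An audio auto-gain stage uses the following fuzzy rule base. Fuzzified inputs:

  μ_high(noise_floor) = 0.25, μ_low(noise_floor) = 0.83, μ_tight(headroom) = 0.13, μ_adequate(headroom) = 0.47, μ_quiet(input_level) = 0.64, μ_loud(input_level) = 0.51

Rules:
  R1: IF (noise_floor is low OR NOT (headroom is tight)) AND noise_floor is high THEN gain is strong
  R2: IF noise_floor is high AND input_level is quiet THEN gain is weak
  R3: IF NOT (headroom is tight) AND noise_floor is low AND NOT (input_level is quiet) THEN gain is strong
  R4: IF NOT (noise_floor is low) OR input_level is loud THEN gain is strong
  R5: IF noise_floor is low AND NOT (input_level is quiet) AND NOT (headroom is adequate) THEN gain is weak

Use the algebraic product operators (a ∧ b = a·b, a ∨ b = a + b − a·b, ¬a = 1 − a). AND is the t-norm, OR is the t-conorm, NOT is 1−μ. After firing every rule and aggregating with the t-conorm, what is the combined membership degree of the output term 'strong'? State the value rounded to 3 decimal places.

R1: (low=0.83 OR ¬tight=1−0.13=0.87) = 0.9779; AND[a·b] with high=0.25 → w = 0.2445
R2: high=0.25, quiet=0.64; AND[a·b] → w = 0.1600
R3: ¬tight=1−0.13=0.87, low=0.83, ¬quiet=1−0.64=0.36; AND[a·b] → w = 0.2600
R4: ¬low=1−0.83=0.17, loud=0.51; OR[a + b − a·b] → w = 0.5933
R5: low=0.83, ¬quiet=1−0.64=0.36, ¬adequate=1−0.47=0.53; AND[a·b] → w = 0.1584
Rules with consequent 'strong': {R1, R3, R4} → strengths 0.2445, 0.2600, 0.5933
Aggregate via t-conorm [a + b − a·b]: 0.7726

0.773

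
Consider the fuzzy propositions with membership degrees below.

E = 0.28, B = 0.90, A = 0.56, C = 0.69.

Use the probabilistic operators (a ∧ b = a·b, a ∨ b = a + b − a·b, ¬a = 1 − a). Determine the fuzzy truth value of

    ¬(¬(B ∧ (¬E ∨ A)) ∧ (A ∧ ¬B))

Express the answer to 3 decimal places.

0.988

¬E = 1 − 0.2800 = 0.7200
¬E ∨ A = a + b − a·b on (0.7200, 0.5600) = 0.8768
B ∧ (¬E ∨ A) = a·b on (0.9000, 0.8768) = 0.7891
¬(B ∧ (¬E ∨ A)) = 1 − 0.7891 = 0.2109
¬B = 1 − 0.9000 = 0.1000
A ∧ ¬B = a·b on (0.5600, 0.1000) = 0.0560
¬(B ∧ (¬E ∨ A)) ∧ (A ∧ ¬B) = a·b on (0.2109, 0.0560) = 0.0118
¬(¬(B ∧ (¬E ∨ A)) ∧ (A ∧ ¬B)) = 1 − 0.0118 = 0.9882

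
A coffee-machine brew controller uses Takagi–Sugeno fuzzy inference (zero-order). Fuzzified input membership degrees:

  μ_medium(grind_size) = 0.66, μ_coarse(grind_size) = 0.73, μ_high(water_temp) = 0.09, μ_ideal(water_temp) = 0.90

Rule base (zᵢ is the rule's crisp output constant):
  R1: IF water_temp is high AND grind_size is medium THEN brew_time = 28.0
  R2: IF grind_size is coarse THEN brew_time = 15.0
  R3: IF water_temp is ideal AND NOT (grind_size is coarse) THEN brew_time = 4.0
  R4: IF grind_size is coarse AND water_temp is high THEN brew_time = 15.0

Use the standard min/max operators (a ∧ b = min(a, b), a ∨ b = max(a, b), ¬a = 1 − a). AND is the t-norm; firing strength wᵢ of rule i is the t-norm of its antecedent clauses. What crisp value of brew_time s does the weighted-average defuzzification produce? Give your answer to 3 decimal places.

13.475

R1 (z=28.0): high=0.09, medium=0.66; AND[min(a, b)] → w = 0.09
R2 (z=15.0): coarse=0.73 → w = 0.73
R3 (z=4.0): ideal=0.90, ¬coarse=1−0.73=0.27; AND[min(a, b)] → w = 0.27
R4 (z=15.0): coarse=0.73, high=0.09; AND[min(a, b)] → w = 0.09
Weighted average = (0.09·28.0 + 0.73·15.0 + 0.27·4.0 + 0.09·15.0) / (0.09 + 0.73 + 0.27 + 0.09)
  = 15.9000 / 1.1800 = 13.475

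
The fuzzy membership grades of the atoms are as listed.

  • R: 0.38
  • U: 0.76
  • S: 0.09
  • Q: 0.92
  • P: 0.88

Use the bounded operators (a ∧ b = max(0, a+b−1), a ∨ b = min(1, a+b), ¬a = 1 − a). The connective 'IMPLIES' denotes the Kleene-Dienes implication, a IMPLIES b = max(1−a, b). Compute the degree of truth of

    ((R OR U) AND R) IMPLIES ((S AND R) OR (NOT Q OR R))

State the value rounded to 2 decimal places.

R OR U = min(1, a+b) on (0.38, 0.76) = 1.00
(R OR U) AND R = max(0, a+b−1) on (1.00, 0.38) = 0.38
S AND R = max(0, a+b−1) on (0.09, 0.38) = 0.00
NOT Q = 1 − 0.92 = 0.08
NOT Q OR R = min(1, a+b) on (0.08, 0.38) = 0.46
(S AND R) OR (NOT Q OR R) = min(1, a+b) on (0.00, 0.46) = 0.46
((R OR U) AND R) IMPLIES ((S AND R) OR (NOT Q OR R))  [Kleene-Dienes: max(1−a, b)] with a=0.38, b=0.46 → 0.62

0.62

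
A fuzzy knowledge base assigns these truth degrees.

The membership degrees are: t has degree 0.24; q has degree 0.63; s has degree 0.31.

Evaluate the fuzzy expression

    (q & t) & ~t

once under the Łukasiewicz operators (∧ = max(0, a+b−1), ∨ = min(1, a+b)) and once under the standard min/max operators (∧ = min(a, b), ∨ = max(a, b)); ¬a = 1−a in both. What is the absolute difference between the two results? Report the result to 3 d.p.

0.240

Under Łukasiewicz:
  q & t = max(0, a+b−1) on (0.63, 0.24) = 0.00
  ~t = 1 − 0.24 = 0.76
  (q & t) & ~t = max(0, a+b−1) on (0.00, 0.76) = 0.00
  → value = 0.0000
Under standard min/max:
  q & t = min(a, b) on (0.63, 0.24) = 0.24
  ~t = 1 − 0.24 = 0.76
  (q & t) & ~t = min(a, b) on (0.24, 0.76) = 0.24
  → value = 0.2400
|0.0000 − 0.2400| = 0.240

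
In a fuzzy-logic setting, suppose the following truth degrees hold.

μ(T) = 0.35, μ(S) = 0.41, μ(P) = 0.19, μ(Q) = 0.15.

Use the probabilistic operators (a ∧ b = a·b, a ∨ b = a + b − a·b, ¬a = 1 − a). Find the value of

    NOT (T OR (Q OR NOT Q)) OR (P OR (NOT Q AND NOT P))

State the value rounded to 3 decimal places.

NOT Q = 1 − 0.1500 = 0.8500
Q OR NOT Q = a + b − a·b on (0.1500, 0.8500) = 0.8725
T OR (Q OR NOT Q) = a + b − a·b on (0.3500, 0.8725) = 0.9171
NOT (T OR (Q OR NOT Q)) = 1 − 0.9171 = 0.0829
NOT Q = 1 − 0.1500 = 0.8500
NOT P = 1 − 0.1900 = 0.8100
NOT Q AND NOT P = a·b on (0.8500, 0.8100) = 0.6885
P OR (NOT Q AND NOT P) = a + b − a·b on (0.1900, 0.6885) = 0.7477
NOT (T OR (Q OR NOT Q)) OR (P OR (NOT Q AND NOT P)) = a + b − a·b on (0.0829, 0.7477) = 0.7686

0.769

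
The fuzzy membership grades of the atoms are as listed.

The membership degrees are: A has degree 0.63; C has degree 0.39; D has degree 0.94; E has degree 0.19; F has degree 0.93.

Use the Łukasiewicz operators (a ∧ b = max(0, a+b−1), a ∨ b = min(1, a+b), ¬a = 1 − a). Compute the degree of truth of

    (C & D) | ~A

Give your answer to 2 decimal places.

0.70

C & D = max(0, a+b−1) on (0.39, 0.94) = 0.33
~A = 1 − 0.63 = 0.37
(C & D) | ~A = min(1, a+b) on (0.33, 0.37) = 0.70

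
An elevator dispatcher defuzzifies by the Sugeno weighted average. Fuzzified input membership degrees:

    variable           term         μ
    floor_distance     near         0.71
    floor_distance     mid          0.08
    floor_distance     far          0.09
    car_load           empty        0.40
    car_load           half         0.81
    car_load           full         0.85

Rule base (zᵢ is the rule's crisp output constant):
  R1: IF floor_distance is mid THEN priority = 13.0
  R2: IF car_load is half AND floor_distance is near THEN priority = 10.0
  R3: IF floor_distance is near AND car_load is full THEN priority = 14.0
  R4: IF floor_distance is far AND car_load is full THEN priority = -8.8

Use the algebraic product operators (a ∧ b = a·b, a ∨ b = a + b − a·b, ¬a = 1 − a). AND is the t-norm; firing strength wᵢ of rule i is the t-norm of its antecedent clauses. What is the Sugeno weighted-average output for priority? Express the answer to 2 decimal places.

10.91

R1 (z=13.0): mid=0.08 → w = 0.0800
R2 (z=10.0): half=0.81, near=0.71; AND[a·b] → w = 0.5751
R3 (z=14.0): near=0.71, full=0.85; AND[a·b] → w = 0.6035
R4 (z=-8.8): far=0.09, full=0.85; AND[a·b] → w = 0.0765
Weighted average = (0.0800·13.0 + 0.5751·10.0 + 0.6035·14.0 + 0.0765·-8.8) / (0.0800 + 0.5751 + 0.6035 + 0.0765)
  = 14.5668 / 1.3351 = 10.91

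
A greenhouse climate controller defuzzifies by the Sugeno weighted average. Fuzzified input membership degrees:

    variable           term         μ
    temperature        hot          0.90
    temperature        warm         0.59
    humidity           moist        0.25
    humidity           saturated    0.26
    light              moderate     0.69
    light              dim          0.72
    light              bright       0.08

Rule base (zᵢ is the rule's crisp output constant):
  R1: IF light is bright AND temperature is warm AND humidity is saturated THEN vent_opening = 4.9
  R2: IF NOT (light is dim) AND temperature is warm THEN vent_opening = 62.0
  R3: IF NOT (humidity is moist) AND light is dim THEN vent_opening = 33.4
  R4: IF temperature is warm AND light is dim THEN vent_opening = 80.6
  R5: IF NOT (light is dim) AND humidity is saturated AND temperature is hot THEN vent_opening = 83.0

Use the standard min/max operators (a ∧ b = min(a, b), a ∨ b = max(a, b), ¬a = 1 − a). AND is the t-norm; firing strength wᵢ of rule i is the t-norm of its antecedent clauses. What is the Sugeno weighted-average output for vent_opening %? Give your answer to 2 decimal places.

R1 (z=4.9): bright=0.08, warm=0.59, saturated=0.26; AND[min(a, b)] → w = 0.08
R2 (z=62.0): ¬dim=1−0.72=0.28, warm=0.59; AND[min(a, b)] → w = 0.28
R3 (z=33.4): ¬moist=1−0.25=0.75, dim=0.72; AND[min(a, b)] → w = 0.72
R4 (z=80.6): warm=0.59, dim=0.72; AND[min(a, b)] → w = 0.59
R5 (z=83.0): ¬dim=1−0.72=0.28, saturated=0.26, hot=0.90; AND[min(a, b)] → w = 0.26
Weighted average = (0.08·4.9 + 0.28·62.0 + 0.72·33.4 + 0.59·80.6 + 0.26·83.0) / (0.08 + 0.28 + 0.72 + 0.59 + 0.26)
  = 110.9340 / 1.9300 = 57.48

57.48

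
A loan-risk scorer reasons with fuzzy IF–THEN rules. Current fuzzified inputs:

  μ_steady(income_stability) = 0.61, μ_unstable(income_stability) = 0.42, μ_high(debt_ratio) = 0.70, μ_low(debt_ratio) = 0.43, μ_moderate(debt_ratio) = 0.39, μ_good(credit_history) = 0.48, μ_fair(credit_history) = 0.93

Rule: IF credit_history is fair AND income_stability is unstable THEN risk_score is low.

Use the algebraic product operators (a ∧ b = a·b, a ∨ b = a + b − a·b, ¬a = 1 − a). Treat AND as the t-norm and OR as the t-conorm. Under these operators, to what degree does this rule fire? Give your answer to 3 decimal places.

0.391

firing strength: fair=0.93, unstable=0.42; AND[a·b] → w = 0.3906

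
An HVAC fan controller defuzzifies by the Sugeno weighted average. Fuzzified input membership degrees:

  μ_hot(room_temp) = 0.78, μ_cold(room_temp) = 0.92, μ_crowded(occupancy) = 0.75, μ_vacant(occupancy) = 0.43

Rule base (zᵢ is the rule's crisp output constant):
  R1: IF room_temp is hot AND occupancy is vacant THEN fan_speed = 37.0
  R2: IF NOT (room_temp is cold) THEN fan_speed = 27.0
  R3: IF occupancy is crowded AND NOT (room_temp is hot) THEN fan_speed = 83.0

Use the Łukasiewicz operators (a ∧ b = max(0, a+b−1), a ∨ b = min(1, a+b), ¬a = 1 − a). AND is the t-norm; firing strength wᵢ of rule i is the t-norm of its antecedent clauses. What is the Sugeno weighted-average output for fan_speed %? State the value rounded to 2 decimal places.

R1 (z=37.0): hot=0.78, vacant=0.43; AND[max(0, a+b−1)] → w = 0.21
R2 (z=27.0): ¬cold=1−0.92=0.08 → w = 0.08
R3 (z=83.0): crowded=0.75, ¬hot=1−0.78=0.22; AND[max(0, a+b−1)] → w = 0.00
Weighted average = (0.21·37.0 + 0.08·27.0 + 0.00·83.0) / (0.21 + 0.08 + 0.00)
  = 9.9300 / 0.2900 = 34.24

34.24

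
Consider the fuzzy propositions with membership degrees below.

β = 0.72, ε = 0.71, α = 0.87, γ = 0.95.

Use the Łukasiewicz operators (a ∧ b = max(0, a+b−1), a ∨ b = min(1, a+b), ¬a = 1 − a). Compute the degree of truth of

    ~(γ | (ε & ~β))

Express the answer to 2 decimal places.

~β = 1 − 0.72 = 0.28
ε & ~β = max(0, a+b−1) on (0.71, 0.28) = 0.00
γ | (ε & ~β) = min(1, a+b) on (0.95, 0.00) = 0.95
~(γ | (ε & ~β)) = 1 − 0.95 = 0.05

0.05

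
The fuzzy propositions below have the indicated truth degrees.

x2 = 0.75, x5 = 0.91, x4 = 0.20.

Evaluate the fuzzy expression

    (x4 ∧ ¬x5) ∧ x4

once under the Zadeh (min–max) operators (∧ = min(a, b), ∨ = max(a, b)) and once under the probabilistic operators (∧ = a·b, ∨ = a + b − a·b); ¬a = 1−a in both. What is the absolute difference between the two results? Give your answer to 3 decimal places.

Under Zadeh (min–max):
  ¬x5 = 1 − 0.91 = 0.09
  x4 ∧ ¬x5 = min(a, b) on (0.20, 0.09) = 0.09
  (x4 ∧ ¬x5) ∧ x4 = min(a, b) on (0.09, 0.20) = 0.09
  → value = 0.0900
Under probabilistic:
  ¬x5 = 1 − 0.9100 = 0.0900
  x4 ∧ ¬x5 = a·b on (0.2000, 0.0900) = 0.0180
  (x4 ∧ ¬x5) ∧ x4 = a·b on (0.0180, 0.2000) = 0.0036
  → value = 0.0036
|0.0900 − 0.0036| = 0.086

0.086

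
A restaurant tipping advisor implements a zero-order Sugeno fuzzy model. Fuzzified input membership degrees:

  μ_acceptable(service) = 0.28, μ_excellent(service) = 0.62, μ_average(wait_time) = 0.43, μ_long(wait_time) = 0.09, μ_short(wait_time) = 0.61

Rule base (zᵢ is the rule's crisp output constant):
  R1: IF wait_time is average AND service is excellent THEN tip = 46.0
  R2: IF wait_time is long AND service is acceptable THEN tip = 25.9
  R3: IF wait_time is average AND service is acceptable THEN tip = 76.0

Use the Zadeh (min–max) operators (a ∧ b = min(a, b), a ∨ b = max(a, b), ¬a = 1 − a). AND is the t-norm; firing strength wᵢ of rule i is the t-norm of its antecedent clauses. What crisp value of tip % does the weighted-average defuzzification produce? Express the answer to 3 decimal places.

R1 (z=46.0): average=0.43, excellent=0.62; AND[min(a, b)] → w = 0.43
R2 (z=25.9): long=0.09, acceptable=0.28; AND[min(a, b)] → w = 0.09
R3 (z=76.0): average=0.43, acceptable=0.28; AND[min(a, b)] → w = 0.28
Weighted average = (0.43·46.0 + 0.09·25.9 + 0.28·76.0) / (0.43 + 0.09 + 0.28)
  = 43.3910 / 0.8000 = 54.239

54.239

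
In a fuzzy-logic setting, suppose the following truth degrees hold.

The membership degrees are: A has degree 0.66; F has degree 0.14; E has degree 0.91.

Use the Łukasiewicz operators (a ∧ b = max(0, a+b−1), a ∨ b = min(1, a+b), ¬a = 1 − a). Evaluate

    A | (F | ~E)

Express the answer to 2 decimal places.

~E = 1 − 0.91 = 0.09
F | ~E = min(1, a+b) on (0.14, 0.09) = 0.23
A | (F | ~E) = min(1, a+b) on (0.66, 0.23) = 0.89

0.89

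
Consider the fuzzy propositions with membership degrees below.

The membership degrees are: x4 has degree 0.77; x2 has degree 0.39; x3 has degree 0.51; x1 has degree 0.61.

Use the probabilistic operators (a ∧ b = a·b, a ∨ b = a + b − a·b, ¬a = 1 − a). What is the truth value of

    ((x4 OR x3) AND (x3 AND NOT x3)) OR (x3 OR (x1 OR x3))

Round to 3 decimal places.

x4 OR x3 = a + b − a·b on (0.7700, 0.5100) = 0.8873
NOT x3 = 1 − 0.5100 = 0.4900
x3 AND NOT x3 = a·b on (0.5100, 0.4900) = 0.2499
(x4 OR x3) AND (x3 AND NOT x3) = a·b on (0.8873, 0.2499) = 0.2217
x1 OR x3 = a + b − a·b on (0.6100, 0.5100) = 0.8089
x3 OR (x1 OR x3) = a + b − a·b on (0.5100, 0.8089) = 0.9064
((x4 OR x3) AND (x3 AND NOT x3)) OR (x3 OR (x1 OR x3)) = a + b − a·b on (0.2217, 0.9064) = 0.9271

0.927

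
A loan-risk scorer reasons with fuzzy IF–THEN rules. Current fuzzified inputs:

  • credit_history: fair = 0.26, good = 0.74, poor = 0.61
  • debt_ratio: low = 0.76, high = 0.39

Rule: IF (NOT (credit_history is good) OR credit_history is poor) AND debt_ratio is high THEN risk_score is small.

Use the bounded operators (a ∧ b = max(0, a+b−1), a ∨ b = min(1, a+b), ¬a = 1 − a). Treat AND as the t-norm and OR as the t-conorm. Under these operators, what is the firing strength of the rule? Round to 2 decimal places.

0.26

firing strength: (¬good=1−0.74=0.26 OR poor=0.61) = 0.87; AND[max(0, a+b−1)] with high=0.39 → w = 0.26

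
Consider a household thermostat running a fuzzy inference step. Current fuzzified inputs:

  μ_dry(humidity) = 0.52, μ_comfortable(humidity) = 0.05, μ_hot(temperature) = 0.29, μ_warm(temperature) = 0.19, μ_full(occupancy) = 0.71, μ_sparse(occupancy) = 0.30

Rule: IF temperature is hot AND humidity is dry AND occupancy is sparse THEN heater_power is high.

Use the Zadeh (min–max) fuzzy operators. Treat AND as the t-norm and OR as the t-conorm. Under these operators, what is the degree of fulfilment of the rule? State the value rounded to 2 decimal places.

firing strength: hot=0.29, dry=0.52, sparse=0.30; AND[min(a, b)] → w = 0.29

0.29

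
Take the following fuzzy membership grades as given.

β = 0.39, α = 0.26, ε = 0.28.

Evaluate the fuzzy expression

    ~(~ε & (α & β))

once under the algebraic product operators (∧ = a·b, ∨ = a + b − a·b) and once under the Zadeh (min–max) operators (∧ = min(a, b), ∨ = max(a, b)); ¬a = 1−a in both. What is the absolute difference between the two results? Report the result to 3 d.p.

Under algebraic product:
  ~ε = 1 − 0.2800 = 0.7200
  α & β = a·b on (0.2600, 0.3900) = 0.1014
  ~ε & (α & β) = a·b on (0.7200, 0.1014) = 0.0730
  ~(~ε & (α & β)) = 1 − 0.0730 = 0.9270
  → value = 0.9270
Under Zadeh (min–max):
  ~ε = 1 − 0.28 = 0.72
  α & β = min(a, b) on (0.26, 0.39) = 0.26
  ~ε & (α & β) = min(a, b) on (0.72, 0.26) = 0.26
  ~(~ε & (α & β)) = 1 − 0.26 = 0.74
  → value = 0.7400
|0.9270 − 0.7400| = 0.187

0.187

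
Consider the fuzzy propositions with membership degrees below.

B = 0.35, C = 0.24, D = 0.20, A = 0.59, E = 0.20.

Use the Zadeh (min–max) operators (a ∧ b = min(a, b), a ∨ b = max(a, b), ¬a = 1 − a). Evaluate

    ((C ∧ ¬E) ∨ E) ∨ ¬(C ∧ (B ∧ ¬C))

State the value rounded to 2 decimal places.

¬E = 1 − 0.20 = 0.80
C ∧ ¬E = min(a, b) on (0.24, 0.80) = 0.24
(C ∧ ¬E) ∨ E = max(a, b) on (0.24, 0.20) = 0.24
¬C = 1 − 0.24 = 0.76
B ∧ ¬C = min(a, b) on (0.35, 0.76) = 0.35
C ∧ (B ∧ ¬C) = min(a, b) on (0.24, 0.35) = 0.24
¬(C ∧ (B ∧ ¬C)) = 1 − 0.24 = 0.76
((C ∧ ¬E) ∨ E) ∨ ¬(C ∧ (B ∧ ¬C)) = max(a, b) on (0.24, 0.76) = 0.76

0.76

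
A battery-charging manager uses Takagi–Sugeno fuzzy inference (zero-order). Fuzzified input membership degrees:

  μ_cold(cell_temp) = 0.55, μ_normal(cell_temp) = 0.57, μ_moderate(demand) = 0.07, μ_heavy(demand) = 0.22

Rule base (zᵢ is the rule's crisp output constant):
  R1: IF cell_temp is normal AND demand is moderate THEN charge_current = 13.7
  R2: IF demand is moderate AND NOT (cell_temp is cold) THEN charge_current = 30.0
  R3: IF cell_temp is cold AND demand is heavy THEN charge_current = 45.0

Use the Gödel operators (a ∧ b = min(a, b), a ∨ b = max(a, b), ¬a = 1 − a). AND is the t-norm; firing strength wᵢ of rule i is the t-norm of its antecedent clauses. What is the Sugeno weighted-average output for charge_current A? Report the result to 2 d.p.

R1 (z=13.7): normal=0.57, moderate=0.07; AND[min(a, b)] → w = 0.07
R2 (z=30.0): moderate=0.07, ¬cold=1−0.55=0.45; AND[min(a, b)] → w = 0.07
R3 (z=45.0): cold=0.55, heavy=0.22; AND[min(a, b)] → w = 0.22
Weighted average = (0.07·13.7 + 0.07·30.0 + 0.22·45.0) / (0.07 + 0.07 + 0.22)
  = 12.9590 / 0.3600 = 36.00

36.00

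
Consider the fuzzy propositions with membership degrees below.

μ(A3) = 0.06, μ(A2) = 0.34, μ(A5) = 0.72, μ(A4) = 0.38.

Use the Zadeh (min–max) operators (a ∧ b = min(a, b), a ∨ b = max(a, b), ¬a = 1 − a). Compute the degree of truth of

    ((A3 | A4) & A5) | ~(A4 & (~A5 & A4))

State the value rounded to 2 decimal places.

A3 | A4 = max(a, b) on (0.06, 0.38) = 0.38
(A3 | A4) & A5 = min(a, b) on (0.38, 0.72) = 0.38
~A5 = 1 − 0.72 = 0.28
~A5 & A4 = min(a, b) on (0.28, 0.38) = 0.28
A4 & (~A5 & A4) = min(a, b) on (0.38, 0.28) = 0.28
~(A4 & (~A5 & A4)) = 1 − 0.28 = 0.72
((A3 | A4) & A5) | ~(A4 & (~A5 & A4)) = max(a, b) on (0.38, 0.72) = 0.72

0.72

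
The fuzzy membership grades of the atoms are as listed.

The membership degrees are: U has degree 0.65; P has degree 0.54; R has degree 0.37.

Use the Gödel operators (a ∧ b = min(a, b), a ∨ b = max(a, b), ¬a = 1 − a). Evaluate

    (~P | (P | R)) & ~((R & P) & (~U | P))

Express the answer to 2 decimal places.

0.54

~P = 1 − 0.54 = 0.46
P | R = max(a, b) on (0.54, 0.37) = 0.54
~P | (P | R) = max(a, b) on (0.46, 0.54) = 0.54
R & P = min(a, b) on (0.37, 0.54) = 0.37
~U = 1 − 0.65 = 0.35
~U | P = max(a, b) on (0.35, 0.54) = 0.54
(R & P) & (~U | P) = min(a, b) on (0.37, 0.54) = 0.37
~((R & P) & (~U | P)) = 1 − 0.37 = 0.63
(~P | (P | R)) & ~((R & P) & (~U | P)) = min(a, b) on (0.54, 0.63) = 0.54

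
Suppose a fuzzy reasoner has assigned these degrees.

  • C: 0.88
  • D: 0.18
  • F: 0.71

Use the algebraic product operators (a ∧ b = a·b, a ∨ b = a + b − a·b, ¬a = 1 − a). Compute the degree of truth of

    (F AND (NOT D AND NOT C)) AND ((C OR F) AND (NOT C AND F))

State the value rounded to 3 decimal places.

NOT D = 1 − 0.1800 = 0.8200
NOT C = 1 − 0.8800 = 0.1200
NOT D AND NOT C = a·b on (0.8200, 0.1200) = 0.0984
F AND (NOT D AND NOT C) = a·b on (0.7100, 0.0984) = 0.0699
C OR F = a + b − a·b on (0.8800, 0.7100) = 0.9652
NOT C = 1 − 0.8800 = 0.1200
NOT C AND F = a·b on (0.1200, 0.7100) = 0.0852
(C OR F) AND (NOT C AND F) = a·b on (0.9652, 0.0852) = 0.0822
(F AND (NOT D AND NOT C)) AND ((C OR F) AND (NOT C AND F)) = a·b on (0.0699, 0.0822) = 0.0057

0.006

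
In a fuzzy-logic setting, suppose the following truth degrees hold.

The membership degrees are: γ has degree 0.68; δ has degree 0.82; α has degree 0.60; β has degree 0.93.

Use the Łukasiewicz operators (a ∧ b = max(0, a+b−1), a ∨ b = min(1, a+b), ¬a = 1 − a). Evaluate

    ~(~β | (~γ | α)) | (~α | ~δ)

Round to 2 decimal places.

0.59

~β = 1 − 0.93 = 0.07
~γ = 1 − 0.68 = 0.32
~γ | α = min(1, a+b) on (0.32, 0.60) = 0.92
~β | (~γ | α) = min(1, a+b) on (0.07, 0.92) = 0.99
~(~β | (~γ | α)) = 1 − 0.99 = 0.01
~α = 1 − 0.60 = 0.40
~δ = 1 − 0.82 = 0.18
~α | ~δ = min(1, a+b) on (0.40, 0.18) = 0.58
~(~β | (~γ | α)) | (~α | ~δ) = min(1, a+b) on (0.01, 0.58) = 0.59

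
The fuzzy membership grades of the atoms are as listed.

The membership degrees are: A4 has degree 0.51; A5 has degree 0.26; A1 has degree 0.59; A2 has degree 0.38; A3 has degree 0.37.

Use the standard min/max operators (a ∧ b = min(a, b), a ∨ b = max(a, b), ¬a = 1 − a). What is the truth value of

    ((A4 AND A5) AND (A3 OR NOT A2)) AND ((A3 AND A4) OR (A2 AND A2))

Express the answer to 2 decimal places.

A4 AND A5 = min(a, b) on (0.51, 0.26) = 0.26
NOT A2 = 1 − 0.38 = 0.62
A3 OR NOT A2 = max(a, b) on (0.37, 0.62) = 0.62
(A4 AND A5) AND (A3 OR NOT A2) = min(a, b) on (0.26, 0.62) = 0.26
A3 AND A4 = min(a, b) on (0.37, 0.51) = 0.37
A2 AND A2 = min(a, b) on (0.38, 0.38) = 0.38
(A3 AND A4) OR (A2 AND A2) = max(a, b) on (0.37, 0.38) = 0.38
((A4 AND A5) AND (A3 OR NOT A2)) AND ((A3 AND A4) OR (A2 AND A2)) = min(a, b) on (0.26, 0.38) = 0.26

0.26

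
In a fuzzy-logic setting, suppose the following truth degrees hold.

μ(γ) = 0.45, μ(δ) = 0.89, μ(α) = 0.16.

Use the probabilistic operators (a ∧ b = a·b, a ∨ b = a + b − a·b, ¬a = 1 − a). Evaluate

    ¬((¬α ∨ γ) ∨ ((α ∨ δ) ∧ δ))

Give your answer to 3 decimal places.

¬α = 1 − 0.1600 = 0.8400
¬α ∨ γ = a + b − a·b on (0.8400, 0.4500) = 0.9120
α ∨ δ = a + b − a·b on (0.1600, 0.8900) = 0.9076
(α ∨ δ) ∧ δ = a·b on (0.9076, 0.8900) = 0.8078
(¬α ∨ γ) ∨ ((α ∨ δ) ∧ δ) = a + b − a·b on (0.9120, 0.8078) = 0.9831
¬((¬α ∨ γ) ∨ ((α ∨ δ) ∧ δ)) = 1 − 0.9831 = 0.0169

0.017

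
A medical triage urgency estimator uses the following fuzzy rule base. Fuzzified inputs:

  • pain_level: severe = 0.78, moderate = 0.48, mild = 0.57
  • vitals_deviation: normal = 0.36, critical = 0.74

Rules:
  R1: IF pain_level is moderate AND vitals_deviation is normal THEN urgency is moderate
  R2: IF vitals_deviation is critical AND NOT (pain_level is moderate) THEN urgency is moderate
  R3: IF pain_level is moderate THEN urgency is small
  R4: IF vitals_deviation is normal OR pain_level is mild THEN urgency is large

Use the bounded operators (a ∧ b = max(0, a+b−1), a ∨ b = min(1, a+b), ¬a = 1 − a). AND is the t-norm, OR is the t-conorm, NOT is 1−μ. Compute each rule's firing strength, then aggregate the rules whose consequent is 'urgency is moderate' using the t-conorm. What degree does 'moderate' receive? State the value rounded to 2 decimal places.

0.26

R1: moderate=0.48, normal=0.36; AND[max(0, a+b−1)] → w = 0.00
R2: critical=0.74, ¬moderate=1−0.48=0.52; AND[max(0, a+b−1)] → w = 0.26
R3: moderate=0.48 → w = 0.48
R4: normal=0.36, mild=0.57; OR[min(1, a+b)] → w = 0.93
Rules with consequent 'moderate': {R1, R2} → strengths 0.00, 0.26
Aggregate via t-conorm [min(1, a+b)]: 0.26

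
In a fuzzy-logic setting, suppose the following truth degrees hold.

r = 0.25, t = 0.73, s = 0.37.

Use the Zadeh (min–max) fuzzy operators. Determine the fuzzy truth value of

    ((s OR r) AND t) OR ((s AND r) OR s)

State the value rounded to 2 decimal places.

s OR r = max(a, b) on (0.37, 0.25) = 0.37
(s OR r) AND t = min(a, b) on (0.37, 0.73) = 0.37
s AND r = min(a, b) on (0.37, 0.25) = 0.25
(s AND r) OR s = max(a, b) on (0.25, 0.37) = 0.37
((s OR r) AND t) OR ((s AND r) OR s) = max(a, b) on (0.37, 0.37) = 0.37

0.37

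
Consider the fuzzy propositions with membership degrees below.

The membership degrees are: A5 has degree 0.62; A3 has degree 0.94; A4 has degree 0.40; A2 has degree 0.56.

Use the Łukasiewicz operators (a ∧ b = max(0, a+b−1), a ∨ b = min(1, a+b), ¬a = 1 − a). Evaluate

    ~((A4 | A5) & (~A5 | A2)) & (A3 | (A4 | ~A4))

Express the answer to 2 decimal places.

A4 | A5 = min(1, a+b) on (0.40, 0.62) = 1.00
~A5 = 1 − 0.62 = 0.38
~A5 | A2 = min(1, a+b) on (0.38, 0.56) = 0.94
(A4 | A5) & (~A5 | A2) = max(0, a+b−1) on (1.00, 0.94) = 0.94
~((A4 | A5) & (~A5 | A2)) = 1 − 0.94 = 0.06
~A4 = 1 − 0.40 = 0.60
A4 | ~A4 = min(1, a+b) on (0.40, 0.60) = 1.00
A3 | (A4 | ~A4) = min(1, a+b) on (0.94, 1.00) = 1.00
~((A4 | A5) & (~A5 | A2)) & (A3 | (A4 | ~A4)) = max(0, a+b−1) on (0.06, 1.00) = 0.06

0.06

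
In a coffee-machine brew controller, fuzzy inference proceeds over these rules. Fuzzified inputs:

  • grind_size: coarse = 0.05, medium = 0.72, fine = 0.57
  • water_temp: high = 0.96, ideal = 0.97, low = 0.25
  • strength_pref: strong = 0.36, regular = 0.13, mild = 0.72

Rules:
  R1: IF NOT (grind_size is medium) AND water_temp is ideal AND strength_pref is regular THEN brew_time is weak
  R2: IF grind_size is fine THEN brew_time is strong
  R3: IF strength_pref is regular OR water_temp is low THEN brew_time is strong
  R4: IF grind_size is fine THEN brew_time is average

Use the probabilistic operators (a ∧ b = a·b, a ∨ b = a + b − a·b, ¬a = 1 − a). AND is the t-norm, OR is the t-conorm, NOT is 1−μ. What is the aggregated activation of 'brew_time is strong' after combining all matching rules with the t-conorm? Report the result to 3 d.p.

R1: ¬medium=1−0.72=0.28, ideal=0.97, regular=0.13; AND[a·b] → w = 0.0353
R2: fine=0.57 → w = 0.5700
R3: regular=0.13, low=0.25; OR[a + b − a·b] → w = 0.3475
R4: fine=0.57 → w = 0.5700
Rules with consequent 'strong': {R2, R3} → strengths 0.5700, 0.3475
Aggregate via t-conorm [a + b − a·b]: 0.7194

0.719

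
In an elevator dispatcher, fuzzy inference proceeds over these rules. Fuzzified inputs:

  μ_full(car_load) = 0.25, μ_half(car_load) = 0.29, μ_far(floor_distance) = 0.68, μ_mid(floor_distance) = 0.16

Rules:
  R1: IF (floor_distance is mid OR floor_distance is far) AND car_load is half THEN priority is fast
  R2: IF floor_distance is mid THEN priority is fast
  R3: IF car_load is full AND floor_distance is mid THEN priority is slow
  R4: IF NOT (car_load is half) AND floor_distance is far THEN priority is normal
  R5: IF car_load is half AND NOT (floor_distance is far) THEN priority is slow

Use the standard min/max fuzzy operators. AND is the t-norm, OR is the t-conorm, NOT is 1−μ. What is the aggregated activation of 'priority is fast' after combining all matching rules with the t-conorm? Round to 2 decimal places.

R1: (mid=0.16 OR far=0.68) = 0.68; AND[min(a, b)] with half=0.29 → w = 0.29
R2: mid=0.16 → w = 0.16
R3: full=0.25, mid=0.16; AND[min(a, b)] → w = 0.16
R4: ¬half=1−0.29=0.71, far=0.68; AND[min(a, b)] → w = 0.68
R5: half=0.29, ¬far=1−0.68=0.32; AND[min(a, b)] → w = 0.29
Rules with consequent 'fast': {R1, R2} → strengths 0.29, 0.16
Aggregate via t-conorm [max(a, b)]: 0.29

0.29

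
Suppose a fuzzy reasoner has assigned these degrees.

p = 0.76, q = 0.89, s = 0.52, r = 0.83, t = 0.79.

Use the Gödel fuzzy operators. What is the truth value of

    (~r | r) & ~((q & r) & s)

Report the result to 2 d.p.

0.48

~r = 1 − 0.83 = 0.17
~r | r = max(a, b) on (0.17, 0.83) = 0.83
q & r = min(a, b) on (0.89, 0.83) = 0.83
(q & r) & s = min(a, b) on (0.83, 0.52) = 0.52
~((q & r) & s) = 1 − 0.52 = 0.48
(~r | r) & ~((q & r) & s) = min(a, b) on (0.83, 0.48) = 0.48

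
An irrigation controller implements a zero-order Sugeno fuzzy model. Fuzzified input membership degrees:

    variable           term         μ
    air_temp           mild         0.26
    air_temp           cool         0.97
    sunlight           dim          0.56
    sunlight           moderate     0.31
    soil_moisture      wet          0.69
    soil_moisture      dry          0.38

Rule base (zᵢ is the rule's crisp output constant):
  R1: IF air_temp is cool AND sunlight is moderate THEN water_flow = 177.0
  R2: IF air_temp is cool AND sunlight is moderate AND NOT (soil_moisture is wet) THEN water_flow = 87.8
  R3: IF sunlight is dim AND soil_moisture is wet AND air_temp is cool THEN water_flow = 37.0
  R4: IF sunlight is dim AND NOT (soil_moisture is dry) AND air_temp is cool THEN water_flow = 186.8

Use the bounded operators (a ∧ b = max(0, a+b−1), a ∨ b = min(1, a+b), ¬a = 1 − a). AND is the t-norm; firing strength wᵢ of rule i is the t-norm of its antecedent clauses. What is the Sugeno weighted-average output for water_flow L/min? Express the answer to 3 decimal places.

R1 (z=177.0): cool=0.97, moderate=0.31; AND[max(0, a+b−1)] → w = 0.28
R2 (z=87.8): cool=0.97, moderate=0.31, ¬wet=1−0.69=0.31; AND[max(0, a+b−1)] → w = 0.00
R3 (z=37.0): dim=0.56, wet=0.69, cool=0.97; AND[max(0, a+b−1)] → w = 0.22
R4 (z=186.8): dim=0.56, ¬dry=1−0.38=0.62, cool=0.97; AND[max(0, a+b−1)] → w = 0.15
Weighted average = (0.28·177.0 + 0.00·87.8 + 0.22·37.0 + 0.15·186.8) / (0.28 + 0.00 + 0.22 + 0.15)
  = 85.7200 / 0.6500 = 131.877

131.877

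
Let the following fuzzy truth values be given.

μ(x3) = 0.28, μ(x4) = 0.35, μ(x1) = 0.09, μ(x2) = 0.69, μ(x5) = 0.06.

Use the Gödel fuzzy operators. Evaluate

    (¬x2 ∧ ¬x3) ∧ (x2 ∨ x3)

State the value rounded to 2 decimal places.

¬x2 = 1 − 0.69 = 0.31
¬x3 = 1 − 0.28 = 0.72
¬x2 ∧ ¬x3 = min(a, b) on (0.31, 0.72) = 0.31
x2 ∨ x3 = max(a, b) on (0.69, 0.28) = 0.69
(¬x2 ∧ ¬x3) ∧ (x2 ∨ x3) = min(a, b) on (0.31, 0.69) = 0.31

0.31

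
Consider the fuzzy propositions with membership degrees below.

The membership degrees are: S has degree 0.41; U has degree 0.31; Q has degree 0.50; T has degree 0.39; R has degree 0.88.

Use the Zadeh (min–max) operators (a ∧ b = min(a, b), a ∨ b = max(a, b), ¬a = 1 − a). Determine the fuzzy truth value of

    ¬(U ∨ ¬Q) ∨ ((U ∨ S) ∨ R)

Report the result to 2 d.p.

0.88

¬Q = 1 − 0.50 = 0.50
U ∨ ¬Q = max(a, b) on (0.31, 0.50) = 0.50
¬(U ∨ ¬Q) = 1 − 0.50 = 0.50
U ∨ S = max(a, b) on (0.31, 0.41) = 0.41
(U ∨ S) ∨ R = max(a, b) on (0.41, 0.88) = 0.88
¬(U ∨ ¬Q) ∨ ((U ∨ S) ∨ R) = max(a, b) on (0.50, 0.88) = 0.88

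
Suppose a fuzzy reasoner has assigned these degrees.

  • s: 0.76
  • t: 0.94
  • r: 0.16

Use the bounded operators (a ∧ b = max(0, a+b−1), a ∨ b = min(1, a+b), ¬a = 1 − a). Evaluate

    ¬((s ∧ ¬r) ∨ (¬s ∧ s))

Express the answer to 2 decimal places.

¬r = 1 − 0.16 = 0.84
s ∧ ¬r = max(0, a+b−1) on (0.76, 0.84) = 0.60
¬s = 1 − 0.76 = 0.24
¬s ∧ s = max(0, a+b−1) on (0.24, 0.76) = 0.00
(s ∧ ¬r) ∨ (¬s ∧ s) = min(1, a+b) on (0.60, 0.00) = 0.60
¬((s ∧ ¬r) ∨ (¬s ∧ s)) = 1 − 0.60 = 0.40

0.40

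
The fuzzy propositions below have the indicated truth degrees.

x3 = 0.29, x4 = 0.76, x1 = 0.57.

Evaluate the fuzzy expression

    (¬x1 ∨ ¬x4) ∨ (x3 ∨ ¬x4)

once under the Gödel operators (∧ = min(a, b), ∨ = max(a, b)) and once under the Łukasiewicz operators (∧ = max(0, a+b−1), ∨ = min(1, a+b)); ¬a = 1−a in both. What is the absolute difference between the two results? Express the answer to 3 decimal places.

0.570

Under Gödel:
  ¬x1 = 1 − 0.57 = 0.43
  ¬x4 = 1 − 0.76 = 0.24
  ¬x1 ∨ ¬x4 = max(a, b) on (0.43, 0.24) = 0.43
  ¬x4 = 1 − 0.76 = 0.24
  x3 ∨ ¬x4 = max(a, b) on (0.29, 0.24) = 0.29
  (¬x1 ∨ ¬x4) ∨ (x3 ∨ ¬x4) = max(a, b) on (0.43, 0.29) = 0.43
  → value = 0.4300
Under Łukasiewicz:
  ¬x1 = 1 − 0.57 = 0.43
  ¬x4 = 1 − 0.76 = 0.24
  ¬x1 ∨ ¬x4 = min(1, a+b) on (0.43, 0.24) = 0.67
  ¬x4 = 1 − 0.76 = 0.24
  x3 ∨ ¬x4 = min(1, a+b) on (0.29, 0.24) = 0.53
  (¬x1 ∨ ¬x4) ∨ (x3 ∨ ¬x4) = min(1, a+b) on (0.67, 0.53) = 1.00
  → value = 1.0000
|0.4300 − 1.0000| = 0.570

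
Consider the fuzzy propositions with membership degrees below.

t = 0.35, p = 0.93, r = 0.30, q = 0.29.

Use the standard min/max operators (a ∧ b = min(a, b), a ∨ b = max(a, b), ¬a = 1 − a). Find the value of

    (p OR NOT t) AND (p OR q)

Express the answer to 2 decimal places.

NOT t = 1 − 0.35 = 0.65
p OR NOT t = max(a, b) on (0.93, 0.65) = 0.93
p OR q = max(a, b) on (0.93, 0.29) = 0.93
(p OR NOT t) AND (p OR q) = min(a, b) on (0.93, 0.93) = 0.93

0.93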